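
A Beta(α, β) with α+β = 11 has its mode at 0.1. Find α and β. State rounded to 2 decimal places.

Mode = (α−1)/(κ−2) with κ = α+β, so α−1 = 0.1·9 = 0.90.
α = 1.90; β = κ − α = 9.10.

α = 1.90, β = 9.10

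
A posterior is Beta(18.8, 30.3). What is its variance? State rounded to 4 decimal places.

0.0047

α+β = 49.1 and αβ = 569.64, so Var = αβ/[(α+β)²(α+β+1)] = 569.64/120781.581 = 0.0047.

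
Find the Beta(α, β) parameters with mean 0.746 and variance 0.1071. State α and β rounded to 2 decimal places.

Let s = α+β. The Beta variance is μ(1−μ)/(s+1).
So s+1 = μ(1−μ)/σ² = (0.746×0.254)/0.1071 = 0.189484/0.1071 = 1.7692, giving s = 0.7692.
Then α = μs = 0.746×0.7692 = 0.57 and β = (1−μ)s = 0.254×0.7692 = 0.20.

α = 0.57, β = 0.20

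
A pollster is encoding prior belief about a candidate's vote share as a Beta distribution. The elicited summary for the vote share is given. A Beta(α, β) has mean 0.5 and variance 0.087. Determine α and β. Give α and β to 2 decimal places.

By moment matching, α+β = μ(1−μ)/σ² − 1 = (0.5·0.5)/0.087 − 1 = 2.8736 − 1 = 1.8736.
Since α/(α+β) = μ, α = 0.5·1.8736 = 0.94 and β = 0.5·1.8736 = 0.94.

α = 0.94, β = 0.94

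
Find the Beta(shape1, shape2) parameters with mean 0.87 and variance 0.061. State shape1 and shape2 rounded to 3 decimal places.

Write ν = shape1+shape2; then shape1 = μν and Var = μ(1−μ)/(ν+1).
ν = μ(1−μ)/Var − 1 = 0.1131/0.061 − 1 = 0.8541.
shape1 = 0.87·0.8541 = 0.743, shape2 = 0.13·0.8541 = 0.111.

shape1 = 0.743, shape2 = 0.111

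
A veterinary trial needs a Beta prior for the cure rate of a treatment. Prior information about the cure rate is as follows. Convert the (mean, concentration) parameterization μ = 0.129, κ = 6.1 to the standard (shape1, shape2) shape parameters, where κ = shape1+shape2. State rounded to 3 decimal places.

shape1 = 0.787, shape2 = 5.313

Split κ in proportion μ : (1−μ): shape1 = 0.129·6.1 = 0.787, shape2 = 6.1 − 0.787 = 5.313.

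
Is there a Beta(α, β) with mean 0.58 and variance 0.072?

A Beta with mean μ has variance μ(1−μ)/(α+β+1) < μ(1−μ).
Here μ(1−μ) = 0.58×0.42 = 0.2436, and 0.072 < 0.2436.

Yes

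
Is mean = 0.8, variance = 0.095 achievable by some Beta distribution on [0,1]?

The Beta variance bound is σ² < μ(1−μ).
Here μ(1−μ) = 0.8×0.2 = 0.16, and 0.095 < 0.16.

Yes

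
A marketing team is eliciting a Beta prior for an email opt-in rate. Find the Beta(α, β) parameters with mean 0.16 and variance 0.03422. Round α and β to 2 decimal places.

α = 0.47, β = 2.46

Write ν = α+β; then α = μν and Var = μ(1−μ)/(ν+1).
ν = μ(1−μ)/Var − 1 = 0.1344/0.03422 − 1 = 2.9275.
α = 0.16·2.9275 = 0.47, β = 0.84·2.9275 = 2.46.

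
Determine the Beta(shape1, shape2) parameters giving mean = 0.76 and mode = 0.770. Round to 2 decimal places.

shape1 = 41.04, shape2 = 12.96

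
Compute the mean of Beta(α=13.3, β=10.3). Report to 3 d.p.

E[X] = α/(α+β) = 13.3/23.6 = 0.564.

0.564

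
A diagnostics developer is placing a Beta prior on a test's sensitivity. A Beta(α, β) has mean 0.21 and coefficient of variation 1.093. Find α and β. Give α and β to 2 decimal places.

σ = CV·μ = 1.093×0.21 = 0.22953, so σ² = 0.052684.
s+1 = μ(1−μ)/σ² = 0.1659/0.052684 = 3.1490, so s = α+β = 2.1490.
α = μs = 0.45, β = (1−μ)s = 1.70.

α = 0.45, β = 1.70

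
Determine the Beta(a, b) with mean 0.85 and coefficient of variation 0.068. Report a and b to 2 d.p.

Var = (CV·μ)² = (0.068×0.85)² = 0.003341.
a+b = μ(1−μ)/Var − 1 = 0.1275/0.003341 − 1 = 37.1641.
Thus a = 0.85·37.1641 = 31.59 and b = 0.15·37.1641 = 5.57.

a = 31.59, b = 5.57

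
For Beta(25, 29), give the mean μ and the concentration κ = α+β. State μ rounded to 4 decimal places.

μ = 0.4630, κ = 54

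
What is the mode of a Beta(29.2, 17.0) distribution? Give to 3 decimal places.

0.638

The density x^(α−1)(1−x)^(β−1) is maximised at (α−1)/(α+β−2) = 28.2/44.2 = 0.638.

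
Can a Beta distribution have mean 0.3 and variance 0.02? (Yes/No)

For any Beta, Var(X) < E[X]·(1−E[X]).
Here μ(1−μ) = 0.3×0.7 = 0.21, and 0.02 < 0.21.

Yes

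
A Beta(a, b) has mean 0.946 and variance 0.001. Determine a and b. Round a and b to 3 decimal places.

Let s = a+b. The Beta variance is μ(1−μ)/(s+1).
So s+1 = μ(1−μ)/σ² = (0.946×0.054)/0.001 = 0.051084/0.001 = 51.0840, giving s = 50.0840.
Then a = μs = 0.946×50.0840 = 47.379 and b = (1−μ)s = 0.054×50.0840 = 2.705.

a = 47.379, b = 2.705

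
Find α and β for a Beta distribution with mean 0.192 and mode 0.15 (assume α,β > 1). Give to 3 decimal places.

α = 3.200, β = 13.467

Let s = α+β. Mean gives α = μs = 0.192s; mode gives (α−1)/(s−2) = 0.15.
Substituting: 0.192s − 1 = 0.15(s−2) = 0.15s − 0.30, so 0.042s = 0.70 and s = 16.6667.
Then α = 0.192×16.6667 = 3.200 and β = s−α = 13.467.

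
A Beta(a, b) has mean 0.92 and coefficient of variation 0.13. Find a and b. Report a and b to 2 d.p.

a = 3.81, b = 0.33

σ = CV·μ = 0.13×0.92 = 0.11960, so σ² = 0.014304.
s+1 = μ(1−μ)/σ² = 0.0736/0.014304 = 5.1454, so s = a+b = 4.1454.
a = μs = 3.81, b = (1−μ)s = 0.33.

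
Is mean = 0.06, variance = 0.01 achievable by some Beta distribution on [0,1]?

Yes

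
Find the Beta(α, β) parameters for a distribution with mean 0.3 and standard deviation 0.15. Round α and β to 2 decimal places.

α = 2.50, β = 5.83

First σ² = 0.0225. Setting α = μn, β = (1−μ)n with n = α+β,
μ(1−μ)/(n+1) = 0.0225 ⇒ n+1 = 0.21/0.0225 = 9.3333 ⇒ n = 8.3333.
Hence α = 0.3×8.3333 = 2.50, β = 0.7×8.3333 = 5.83.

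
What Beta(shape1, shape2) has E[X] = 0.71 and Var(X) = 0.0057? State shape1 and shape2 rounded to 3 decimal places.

shape1 = 24.937, shape2 = 10.186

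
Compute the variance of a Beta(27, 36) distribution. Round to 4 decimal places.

0.0038

Var = αβ/[(α+β)²(α+β+1)] = (27×36)/(63²×64) = 972/254016 = 0.0038.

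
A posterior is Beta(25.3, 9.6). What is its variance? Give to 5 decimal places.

μ = 25.3/34.9 = 0.724928; Var = μ(1−μ)/(α+β+1) = 0.1994072/35.9 = 0.00555.

0.00555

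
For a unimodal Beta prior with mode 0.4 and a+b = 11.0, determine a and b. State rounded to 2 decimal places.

Since the density peak of Beta(a,b) is at (a−1)/(a+b−2),
a = 1 + 0.4(11.0−2) = 4.60 and b = 11.0 − 4.60 = 6.40.

a = 4.60, b = 6.40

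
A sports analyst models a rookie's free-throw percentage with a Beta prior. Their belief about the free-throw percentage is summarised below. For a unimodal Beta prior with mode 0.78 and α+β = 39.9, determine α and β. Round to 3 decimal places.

α = 30.562, β = 9.338

Mode = (α−1)/(κ−2) with κ = α+β, so α−1 = 0.78·37.9 = 29.562.
α = 30.562; β = κ − α = 9.338.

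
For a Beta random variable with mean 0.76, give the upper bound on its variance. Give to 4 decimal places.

For fixed mean μ the Beta variance is μ(1−μ)/(α+β+1), increasing as α+β decreases.
Its least upper bound (not attained) is μ(1−μ) = 0.76·0.24 = 0.1824.

0.1824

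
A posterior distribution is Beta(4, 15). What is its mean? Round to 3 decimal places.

0.211

The Beta mean is α/(α+β) = 4/(4+15) = 0.211.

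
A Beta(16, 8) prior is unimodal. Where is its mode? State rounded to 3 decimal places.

0.682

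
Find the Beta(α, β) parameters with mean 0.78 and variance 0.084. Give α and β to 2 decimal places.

By moment matching, α+β = μ(1−μ)/σ² − 1 = (0.78·0.22)/0.084 − 1 = 2.0429 − 1 = 1.0429.
Since α/(α+β) = μ, α = 0.78·1.0429 = 0.81 and β = 0.22·1.0429 = 0.23.

α = 0.81, β = 0.23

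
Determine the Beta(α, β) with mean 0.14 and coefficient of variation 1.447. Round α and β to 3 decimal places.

Var = (CV·μ)² = (1.447×0.14)² = 0.041039.
α+β = μ(1−μ)/Var − 1 = 0.1204/0.041039 − 1 = 1.9338.
Thus α = 0.14·1.9338 = 0.271 and β = 0.86·1.9338 = 1.663.

α = 0.271, β = 1.663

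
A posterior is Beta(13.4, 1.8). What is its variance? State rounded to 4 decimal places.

0.0064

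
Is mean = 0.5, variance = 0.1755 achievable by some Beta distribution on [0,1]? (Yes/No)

A Beta with mean μ has variance μ(1−μ)/(α+β+1) < μ(1−μ).
Here μ(1−μ) = 0.5×0.5 = 0.25, and 0.1755 < 0.25.

Yes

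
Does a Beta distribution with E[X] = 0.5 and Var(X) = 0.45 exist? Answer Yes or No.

A Beta with mean μ has variance μ(1−μ)/(α+β+1) < μ(1−μ).
Here μ(1−μ) = 0.5×0.5 = 0.25, and 0.45 ≥ 0.25.

No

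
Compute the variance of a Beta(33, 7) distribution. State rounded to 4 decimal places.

0.0035

α+β = 40 and αβ = 231, so Var = αβ/[(α+β)²(α+β+1)] = 231/65600 = 0.0035.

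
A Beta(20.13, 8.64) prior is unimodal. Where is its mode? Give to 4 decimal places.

0.7146

With α,β > 1, mode = (α−1)/(α+β−2) = 19.13/26.77 = 0.7146.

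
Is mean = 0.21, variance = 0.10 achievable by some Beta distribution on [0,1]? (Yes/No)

The Beta variance bound is σ² < μ(1−μ).
Here μ(1−μ) = 0.21×0.79 = 0.1659, and 0.10 < 0.1659.

Yes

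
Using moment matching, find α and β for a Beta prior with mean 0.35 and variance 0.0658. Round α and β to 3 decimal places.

By moment matching, α+β = μ(1−μ)/σ² − 1 = (0.35·0.65)/0.0658 − 1 = 3.4574 − 1 = 2.4574.
Since α/(α+β) = μ, α = 0.35·2.4574 = 0.860 and β = 0.65·2.4574 = 1.597.

α = 0.860, β = 1.597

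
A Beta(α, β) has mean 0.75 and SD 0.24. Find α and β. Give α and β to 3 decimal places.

σ² = 0.24² = 0.0576.
With s = α+β, Var = μ(1−μ)/(s+1), so s+1 = (0.75×0.25)/0.0576 = 3.2552 and s = 2.2552.
α = μs = 1.691, β = (1−μ)s = 0.564.

α = 1.691, β = 0.564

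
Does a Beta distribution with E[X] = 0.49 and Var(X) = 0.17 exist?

Yes

A Beta with mean μ has variance μ(1−μ)/(α+β+1) < μ(1−μ).
Here μ(1−μ) = 0.49×0.51 = 0.2499, and 0.17 < 0.2499.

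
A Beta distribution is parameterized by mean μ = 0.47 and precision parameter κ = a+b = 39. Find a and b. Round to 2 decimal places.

a = 18.33, b = 20.67

Split κ in proportion μ : (1−μ): a = 0.47·39 = 18.33, b = 39 − 18.33 = 20.67.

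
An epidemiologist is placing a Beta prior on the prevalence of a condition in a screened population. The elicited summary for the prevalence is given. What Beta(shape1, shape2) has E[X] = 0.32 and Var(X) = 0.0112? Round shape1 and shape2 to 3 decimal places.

shape1 = 5.897, shape2 = 12.531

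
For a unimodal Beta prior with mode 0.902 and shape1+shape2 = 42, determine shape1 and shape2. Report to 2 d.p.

shape1 = 37.08, shape2 = 4.92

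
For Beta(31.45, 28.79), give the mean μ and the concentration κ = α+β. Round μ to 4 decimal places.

μ = 0.5221, κ = 60.24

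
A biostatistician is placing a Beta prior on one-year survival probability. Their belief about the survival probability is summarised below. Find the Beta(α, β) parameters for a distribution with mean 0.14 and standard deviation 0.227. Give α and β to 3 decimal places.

First σ² = 0.051529. Setting α = μn, β = (1−μ)n with n = α+β,
μ(1−μ)/(n+1) = 0.051529 ⇒ n+1 = 0.1204/0.051529 = 2.3365 ⇒ n = 1.3365.
Hence α = 0.14×1.3365 = 0.187, β = 0.86×1.3365 = 1.149.

α = 0.187, β = 1.149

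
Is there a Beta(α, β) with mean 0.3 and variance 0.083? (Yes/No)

Yes

A Beta with mean μ has variance μ(1−μ)/(α+β+1) < μ(1−μ).
Here μ(1−μ) = 0.3×0.7 = 0.21, and 0.083 < 0.21.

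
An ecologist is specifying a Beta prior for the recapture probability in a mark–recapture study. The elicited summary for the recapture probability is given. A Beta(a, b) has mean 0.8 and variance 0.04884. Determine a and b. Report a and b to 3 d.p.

Let s = a+b. The Beta variance is μ(1−μ)/(s+1).
So s+1 = μ(1−μ)/σ² = (0.8×0.2)/0.04884 = 0.16/0.04884 = 3.2760, giving s = 2.2760.
Then a = μs = 0.8×2.2760 = 1.821 and b = (1−μ)s = 0.2×2.2760 = 0.455.

a = 1.821, b = 0.455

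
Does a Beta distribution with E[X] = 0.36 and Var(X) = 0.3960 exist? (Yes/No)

For any Beta, Var(X) < E[X]·(1−E[X]).
Here μ(1−μ) = 0.36×0.64 = 0.2304, and 0.3960 ≥ 0.2304.

No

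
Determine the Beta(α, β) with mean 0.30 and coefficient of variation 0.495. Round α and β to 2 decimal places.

α = 2.56, β = 5.97

σ = CV·μ = 0.495×0.30 = 0.14850, so σ² = 0.022052.
s+1 = μ(1−μ)/σ² = 0.2100/0.022052 = 9.5228, so s = α+β = 8.5228.
α = μs = 2.56, β = (1−μ)s = 5.97.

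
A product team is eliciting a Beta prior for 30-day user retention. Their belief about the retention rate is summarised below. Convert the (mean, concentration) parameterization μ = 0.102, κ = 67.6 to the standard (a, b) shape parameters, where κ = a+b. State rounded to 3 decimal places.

a = 6.895, b = 60.705

Split κ in proportion μ : (1−μ): a = 0.102·67.6 = 6.895, b = 67.6 − 6.895 = 60.705.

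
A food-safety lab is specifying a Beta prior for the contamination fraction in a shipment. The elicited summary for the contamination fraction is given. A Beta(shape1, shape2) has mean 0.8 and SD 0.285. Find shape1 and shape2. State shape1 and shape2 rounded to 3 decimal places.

shape1 = 0.776, shape2 = 0.194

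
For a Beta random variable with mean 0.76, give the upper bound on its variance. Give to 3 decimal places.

0.182

Var = μ(1−μ)/(α+β+1), which approaches μ(1−μ) as α+β → 0.
So the supremum is μ(1−μ) = 0.76×0.24 = 0.182.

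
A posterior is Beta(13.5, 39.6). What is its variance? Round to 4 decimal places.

0.0035

Var = αβ/[(α+β)²(α+β+1)] = (13.5×39.6)/(53.1²×54.1) = 534.60/152540.901 = 0.0035.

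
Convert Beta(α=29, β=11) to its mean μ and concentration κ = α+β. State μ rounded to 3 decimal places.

μ = 0.725, κ = 40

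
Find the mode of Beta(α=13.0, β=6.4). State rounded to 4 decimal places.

0.6897

The density x^(α−1)(1−x)^(β−1) is maximised at (α−1)/(α+β−2) = 12.0/17.4 = 0.6897.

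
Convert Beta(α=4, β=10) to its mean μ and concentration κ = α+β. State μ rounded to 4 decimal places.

μ = 0.2857, κ = 14

κ = α+β = 4+10 = 14; μ = α/κ = 4/14 = 0.2857.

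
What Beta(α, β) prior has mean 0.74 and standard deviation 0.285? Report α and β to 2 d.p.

α = 1.01, β = 0.36

First σ² = 0.081225. Setting α = μn, β = (1−μ)n with n = α+β,
μ(1−μ)/(n+1) = 0.081225 ⇒ n+1 = 0.1924/0.081225 = 2.3687 ⇒ n = 1.3687.
Hence α = 0.74×1.3687 = 1.01, β = 0.26×1.3687 = 0.36.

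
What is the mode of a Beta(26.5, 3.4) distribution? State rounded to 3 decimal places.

With α,β > 1, mode = (α−1)/(α+β−2) = 25.5/27.9 = 0.914.

0.914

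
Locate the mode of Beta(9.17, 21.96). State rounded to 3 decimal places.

With α,β > 1, mode = (α−1)/(α+β−2) = 8.17/29.13 = 0.280.

0.280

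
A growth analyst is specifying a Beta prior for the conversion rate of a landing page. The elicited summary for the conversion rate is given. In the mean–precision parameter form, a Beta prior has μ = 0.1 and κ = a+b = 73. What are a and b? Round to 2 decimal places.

a = 7.30, b = 65.70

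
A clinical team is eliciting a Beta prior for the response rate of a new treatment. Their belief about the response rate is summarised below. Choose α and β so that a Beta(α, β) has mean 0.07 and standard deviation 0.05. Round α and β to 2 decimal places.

α = 1.75, β = 23.29

Variance = 0.05² = 0.0025. The moment-matching identity α+β = μ(1−μ)/Var − 1 gives
α+β = 0.0651/0.0025 − 1 = 25.0400, so α = μ·25.0400 = 1.75 and β = (1−μ)·25.0400 = 23.29.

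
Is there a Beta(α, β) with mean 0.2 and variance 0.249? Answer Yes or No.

A Beta with mean μ has variance μ(1−μ)/(α+β+1) < μ(1−μ).
Here μ(1−μ) = 0.2×0.8 = 0.16, and 0.249 ≥ 0.16.

No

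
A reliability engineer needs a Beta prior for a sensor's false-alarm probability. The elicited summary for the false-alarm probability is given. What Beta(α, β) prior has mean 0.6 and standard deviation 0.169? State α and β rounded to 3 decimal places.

α = 4.442, β = 2.961

Variance = 0.169² = 0.028561. The moment-matching identity α+β = μ(1−μ)/Var − 1 gives
α+β = 0.24/0.028561 − 1 = 7.4031, so α = μ·7.4031 = 4.442 and β = (1−μ)·7.4031 = 2.961.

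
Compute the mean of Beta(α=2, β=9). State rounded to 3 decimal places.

E[X] = α/(α+β) = 2/11 = 0.182.

0.182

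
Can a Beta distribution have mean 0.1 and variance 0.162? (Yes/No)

For any Beta, Var(X) < E[X]·(1−E[X]).
Here μ(1−μ) = 0.1×0.9 = 0.09, and 0.162 ≥ 0.09.

No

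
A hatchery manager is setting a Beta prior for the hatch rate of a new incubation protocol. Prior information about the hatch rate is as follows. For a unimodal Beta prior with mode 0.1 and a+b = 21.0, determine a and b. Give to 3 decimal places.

a = 2.900, b = 18.100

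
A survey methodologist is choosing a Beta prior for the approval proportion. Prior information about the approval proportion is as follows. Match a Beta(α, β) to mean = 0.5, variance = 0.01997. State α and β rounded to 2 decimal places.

Let s = α+β. The Beta variance is μ(1−μ)/(s+1).
So s+1 = μ(1−μ)/σ² = (0.5×0.5)/0.01997 = 0.25/0.01997 = 12.5188, giving s = 11.5188.
Then α = μs = 0.5×11.5188 = 5.76 and β = (1−μ)s = 0.5×11.5188 = 5.76.

α = 5.76, β = 5.76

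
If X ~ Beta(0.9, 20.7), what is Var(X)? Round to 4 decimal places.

Var = αβ/[(α+β)²(α+β+1)] = (0.9×20.7)/(21.6²×22.6) = 18.63/10544.256 = 0.0018.

0.0018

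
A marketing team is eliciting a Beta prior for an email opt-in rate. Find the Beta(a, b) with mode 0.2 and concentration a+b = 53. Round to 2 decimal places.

Mode = (a−1)/(κ−2) with κ = a+b, so a−1 = 0.2·51 = 10.20.
a = 11.20; b = κ − a = 41.80.

a = 11.20, b = 41.80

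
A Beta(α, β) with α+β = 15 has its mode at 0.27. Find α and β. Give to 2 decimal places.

α = 4.51, β = 10.49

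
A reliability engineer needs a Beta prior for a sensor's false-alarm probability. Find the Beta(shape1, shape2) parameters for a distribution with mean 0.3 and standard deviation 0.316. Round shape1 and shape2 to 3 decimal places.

shape1 = 0.331, shape2 = 0.772

First σ² = 0.099856. Setting shape1 = μn, shape2 = (1−μ)n with n = shape1+shape2,
μ(1−μ)/(n+1) = 0.099856 ⇒ n+1 = 0.21/0.099856 = 2.1030 ⇒ n = 1.1030.
Hence shape1 = 0.3×1.1030 = 0.331, shape2 = 0.7×1.1030 = 0.772.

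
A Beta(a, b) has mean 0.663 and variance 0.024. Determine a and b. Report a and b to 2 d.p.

Write ν = a+b; then a = μν and Var = μ(1−μ)/(ν+1).
ν = μ(1−μ)/Var − 1 = 0.223431/0.024 − 1 = 8.3096.
a = 0.663·8.3096 = 5.51, b = 0.337·8.3096 = 2.80.

a = 5.51, b = 2.80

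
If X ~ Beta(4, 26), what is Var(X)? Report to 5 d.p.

Var = αβ/[(α+β)²(α+β+1)] = (4×26)/(30²×31) = 104/27900 = 0.00373.

0.00373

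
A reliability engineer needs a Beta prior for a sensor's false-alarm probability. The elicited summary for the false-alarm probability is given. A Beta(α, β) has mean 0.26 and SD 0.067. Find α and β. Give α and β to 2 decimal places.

α = 10.88, β = 30.98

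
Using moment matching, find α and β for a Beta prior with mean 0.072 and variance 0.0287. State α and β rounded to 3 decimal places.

α = 0.096, β = 1.232

By moment matching, α+β = μ(1−μ)/σ² − 1 = (0.072·0.928)/0.0287 − 1 = 2.3281 − 1 = 1.3281.
Since α/(α+β) = μ, α = 0.072·1.3281 = 0.096 and β = 0.928·1.3281 = 1.232.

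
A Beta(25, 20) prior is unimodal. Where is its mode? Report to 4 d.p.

0.5581

The density x^(α−1)(1−x)^(β−1) is maximised at (α−1)/(α+β−2) = 24/43 = 0.5581.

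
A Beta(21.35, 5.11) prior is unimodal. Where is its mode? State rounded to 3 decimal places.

0.832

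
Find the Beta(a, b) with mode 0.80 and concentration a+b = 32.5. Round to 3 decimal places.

a = 25.400, b = 7.100

For a,b>1 the mode is (a−1)/(a+b−2), so a = mode·(κ−2)+1 = 0.80×30.5+1 = 25.400.
And b = (1−mode)·(κ−2)+1 = 0.20×30.5+1 = 7.100.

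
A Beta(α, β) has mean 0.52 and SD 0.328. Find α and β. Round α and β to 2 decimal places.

α = 0.69, β = 0.63

Variance = 0.328² = 0.107584. The moment-matching identity α+β = μ(1−μ)/Var − 1 gives
α+β = 0.2496/0.107584 − 1 = 1.3200, so α = μ·1.3200 = 0.69 and β = (1−μ)·1.3200 = 0.63.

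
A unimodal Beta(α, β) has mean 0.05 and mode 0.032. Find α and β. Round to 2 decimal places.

Let s = α+β. Mean gives α = μs = 0.05s; mode gives (α−1)/(s−2) = 0.032.
Substituting: 0.05s − 1 = 0.032(s−2) = 0.032s − 0.064, so 0.018s = 0.936 and s = 52.0000.
Then α = 0.05×52.0000 = 2.60 and β = s−α = 49.40.

α = 2.60, β = 49.40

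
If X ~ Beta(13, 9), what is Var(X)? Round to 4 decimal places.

Var = αβ/[(α+β)²(α+β+1)] = (13×9)/(22²×23) = 117/11132 = 0.0105.

0.0105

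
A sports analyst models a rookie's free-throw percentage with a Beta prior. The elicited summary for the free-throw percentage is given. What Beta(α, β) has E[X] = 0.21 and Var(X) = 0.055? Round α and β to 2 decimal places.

α = 0.42, β = 1.59

By moment matching, α+β = μ(1−μ)/σ² − 1 = (0.21·0.79)/0.055 − 1 = 3.0164 − 1 = 2.0164.
Since α/(α+β) = μ, α = 0.21·2.0164 = 0.42 and β = 0.79·2.0164 = 1.59.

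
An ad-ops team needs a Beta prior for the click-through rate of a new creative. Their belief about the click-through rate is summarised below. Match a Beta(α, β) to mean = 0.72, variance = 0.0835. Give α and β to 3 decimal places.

α = 1.018, β = 0.396

By moment matching, α+β = μ(1−μ)/σ² − 1 = (0.72·0.28)/0.0835 − 1 = 2.4144 − 1 = 1.4144.
Since α/(α+β) = μ, α = 0.72·1.4144 = 1.018 and β = 0.28·1.4144 = 0.396.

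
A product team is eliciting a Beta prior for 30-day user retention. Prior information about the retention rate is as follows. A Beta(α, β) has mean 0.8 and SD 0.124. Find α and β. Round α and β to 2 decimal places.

Variance = 0.124² = 0.015376. The moment-matching identity α+β = μ(1−μ)/Var − 1 gives
α+β = 0.16/0.015376 − 1 = 9.4058, so α = μ·9.4058 = 7.52 and β = (1−μ)·9.4058 = 1.88.

α = 7.52, β = 1.88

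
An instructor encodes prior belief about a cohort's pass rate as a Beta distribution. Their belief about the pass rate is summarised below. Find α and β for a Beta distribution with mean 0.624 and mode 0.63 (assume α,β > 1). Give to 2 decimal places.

With s = α+β: μ = α/s and mode = (α−1)/(s−2). Eliminating α = μs,
μs − 1 = m(s−2) ⇒ s(μ−m) = 1−2m ⇒ s = -0.26/-0.006 = 43.3333.
So α = μs = 27.04, β = (1−μ)s = 16.29.

α = 27.04, β = 16.29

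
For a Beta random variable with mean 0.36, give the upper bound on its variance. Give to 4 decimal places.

Var = μ(1−μ)/(α+β+1), which approaches μ(1−μ) as α+β → 0.
So the supremum is μ(1−μ) = 0.36×0.64 = 0.2304.

0.2304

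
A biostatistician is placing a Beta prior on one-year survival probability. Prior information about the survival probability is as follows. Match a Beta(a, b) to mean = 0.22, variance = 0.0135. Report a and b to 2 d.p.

By moment matching, a+b = μ(1−μ)/σ² − 1 = (0.22·0.78)/0.0135 − 1 = 12.7111 − 1 = 11.7111.
Since a/(a+b) = μ, a = 0.22·11.7111 = 2.58 and b = 0.78·11.7111 = 9.13.

a = 2.58, b = 9.13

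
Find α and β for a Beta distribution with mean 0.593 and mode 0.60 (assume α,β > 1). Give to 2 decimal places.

With s = α+β: μ = α/s and mode = (α−1)/(s−2). Eliminating α = μs,
μs − 1 = m(s−2) ⇒ s(μ−m) = 1−2m ⇒ s = -0.20/-0.007 = 28.5714.
So α = μs = 16.94, β = (1−μ)s = 11.63.

α = 16.94, β = 11.63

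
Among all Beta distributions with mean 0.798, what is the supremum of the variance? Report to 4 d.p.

0.1612

Var = μ(1−μ)/(α+β+1), which approaches μ(1−μ) as α+β → 0.
So the supremum is μ(1−μ) = 0.798×0.202 = 0.1612.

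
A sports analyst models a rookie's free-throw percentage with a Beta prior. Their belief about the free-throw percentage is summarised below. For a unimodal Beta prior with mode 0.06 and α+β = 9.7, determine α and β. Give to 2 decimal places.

α = 1.46, β = 8.24

Mode = (α−1)/(κ−2) with κ = α+β, so α−1 = 0.06·7.7 = 0.46.
α = 1.46; β = κ − α = 8.24.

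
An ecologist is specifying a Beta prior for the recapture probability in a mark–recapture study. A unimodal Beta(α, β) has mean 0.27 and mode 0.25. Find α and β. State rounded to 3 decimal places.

Let s = α+β. Mean gives α = μs = 0.27s; mode gives (α−1)/(s−2) = 0.25.
Substituting: 0.27s − 1 = 0.25(s−2) = 0.25s − 0.50, so 0.02s = 0.50 and s = 25.0000.
Then α = 0.27×25.0000 = 6.750 and β = s−α = 18.250.

α = 6.750, β = 18.250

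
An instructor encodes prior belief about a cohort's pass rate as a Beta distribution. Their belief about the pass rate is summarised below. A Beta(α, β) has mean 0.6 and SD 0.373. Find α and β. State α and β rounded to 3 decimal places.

α = 0.435, β = 0.290

First σ² = 0.139129. Setting α = μn, β = (1−μ)n with n = α+β,
μ(1−μ)/(n+1) = 0.139129 ⇒ n+1 = 0.24/0.139129 = 1.7250 ⇒ n = 0.7250.
Hence α = 0.6×0.7250 = 0.435, β = 0.4×0.7250 = 0.290.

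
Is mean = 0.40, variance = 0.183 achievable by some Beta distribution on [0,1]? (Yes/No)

For any Beta, Var(X) < E[X]·(1−E[X]).
Here μ(1−μ) = 0.40×0.60 = 0.2400, and 0.183 < 0.2400.

Yes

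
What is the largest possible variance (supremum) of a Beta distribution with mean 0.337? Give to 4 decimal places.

For fixed mean μ the Beta variance is μ(1−μ)/(α+β+1), increasing as α+β decreases.
Its least upper bound (not attained) is μ(1−μ) = 0.337·0.663 = 0.2234.

0.2234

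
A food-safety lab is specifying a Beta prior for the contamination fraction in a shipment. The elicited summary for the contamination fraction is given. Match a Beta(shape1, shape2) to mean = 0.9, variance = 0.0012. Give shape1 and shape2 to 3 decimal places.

Let s = shape1+shape2. The Beta variance is μ(1−μ)/(s+1).
So s+1 = μ(1−μ)/σ² = (0.9×0.1)/0.0012 = 0.09/0.0012 = 75.0000, giving s = 74.0000.
Then shape1 = μs = 0.9×74.0000 = 66.600 and shape2 = (1−μ)s = 0.1×74.0000 = 7.400.

shape1 = 66.600, shape2 = 7.400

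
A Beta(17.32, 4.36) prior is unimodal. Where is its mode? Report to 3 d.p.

0.829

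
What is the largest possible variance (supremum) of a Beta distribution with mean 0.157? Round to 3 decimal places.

0.132

For fixed mean μ the Beta variance is μ(1−μ)/(α+β+1), increasing as α+β decreases.
Its least upper bound (not attained) is μ(1−μ) = 0.157·0.843 = 0.132.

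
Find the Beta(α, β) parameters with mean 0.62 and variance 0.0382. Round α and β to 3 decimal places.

α = 3.204, β = 1.964

Write ν = α+β; then α = μν and Var = μ(1−μ)/(ν+1).
ν = μ(1−μ)/Var − 1 = 0.2356/0.0382 − 1 = 5.1675.
α = 0.62·5.1675 = 3.204, β = 0.38·5.1675 = 1.964.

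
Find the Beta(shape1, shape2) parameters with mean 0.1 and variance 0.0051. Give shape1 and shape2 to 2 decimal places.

shape1 = 1.66, shape2 = 14.98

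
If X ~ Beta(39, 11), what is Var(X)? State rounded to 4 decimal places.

0.0034

α+β = 50 and αβ = 429, so Var = αβ/[(α+β)²(α+β+1)] = 429/127500 = 0.0034.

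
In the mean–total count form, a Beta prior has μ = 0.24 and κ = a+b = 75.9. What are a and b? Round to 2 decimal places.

Split κ in proportion μ : (1−μ): a = 0.24·75.9 = 18.22, b = 75.9 − 18.22 = 57.68.

a = 18.22, b = 57.68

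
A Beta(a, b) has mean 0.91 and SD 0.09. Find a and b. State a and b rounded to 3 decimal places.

a = 8.291, b = 0.820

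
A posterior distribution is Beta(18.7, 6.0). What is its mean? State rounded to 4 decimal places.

E[X] = α/(α+β) = 18.7/24.7 = 0.7571.

0.7571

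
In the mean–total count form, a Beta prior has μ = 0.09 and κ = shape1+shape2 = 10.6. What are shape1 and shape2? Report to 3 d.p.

shape1 = 0.954, shape2 = 9.646

Split κ in proportion μ : (1−μ): shape1 = 0.09·10.6 = 0.954, shape2 = 10.6 − 0.954 = 9.646.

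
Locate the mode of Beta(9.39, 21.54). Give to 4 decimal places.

The density x^(α−1)(1−x)^(β−1) is maximised at (α−1)/(α+β−2) = 8.39/28.93 = 0.2900.

0.2900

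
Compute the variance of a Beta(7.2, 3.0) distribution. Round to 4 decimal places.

Var = αβ/[(α+β)²(α+β+1)] = (7.2×3.0)/(10.2²×11.2) = 21.60/1165.248 = 0.0185.

0.0185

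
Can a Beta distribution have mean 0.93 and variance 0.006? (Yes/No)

Yes

The Beta variance bound is σ² < μ(1−μ).
Here μ(1−μ) = 0.93×0.07 = 0.0651, and 0.006 < 0.0651.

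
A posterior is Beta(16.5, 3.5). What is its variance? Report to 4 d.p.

0.0069

Var = αβ/[(α+β)²(α+β+1)] = (16.5×3.5)/(20.0²×21.0) = 57.75/8400.000 = 0.0069.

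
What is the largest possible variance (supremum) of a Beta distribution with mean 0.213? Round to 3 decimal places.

0.168

Var = μ(1−μ)/(α+β+1), which approaches μ(1−μ) as α+β → 0.
So the supremum is μ(1−μ) = 0.213×0.787 = 0.168.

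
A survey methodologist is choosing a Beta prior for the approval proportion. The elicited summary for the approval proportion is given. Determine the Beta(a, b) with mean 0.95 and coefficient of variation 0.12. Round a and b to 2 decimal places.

a = 2.52, b = 0.13

σ = CV·μ = 0.12×0.95 = 0.11400, so σ² = 0.012996.
s+1 = μ(1−μ)/σ² = 0.0475/0.012996 = 3.6550, so s = a+b = 2.6550.
a = μs = 2.52, b = (1−μ)s = 0.13.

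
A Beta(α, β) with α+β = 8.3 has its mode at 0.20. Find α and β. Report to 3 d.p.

α = 2.260, β = 6.040

Mode = (α−1)/(κ−2) with κ = α+β, so α−1 = 0.20·6.3 = 1.260.
α = 2.260; β = κ − α = 6.040.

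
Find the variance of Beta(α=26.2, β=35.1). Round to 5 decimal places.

μ = 26.2/61.3 = 0.427406; Var = μ(1−μ)/(α+β+1) = 0.2447301/62.3 = 0.00393.

0.00393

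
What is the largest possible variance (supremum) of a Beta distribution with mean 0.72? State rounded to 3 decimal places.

0.202

For fixed mean μ the Beta variance is μ(1−μ)/(α+β+1), increasing as α+β decreases.
Its least upper bound (not attained) is μ(1−μ) = 0.72·0.28 = 0.202.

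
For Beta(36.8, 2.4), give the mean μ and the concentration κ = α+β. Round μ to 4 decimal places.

μ = 0.9388, κ = 39.2

κ = α+β = 36.8+2.4 = 39.2; μ = α/κ = 36.8/39.2 = 0.9388.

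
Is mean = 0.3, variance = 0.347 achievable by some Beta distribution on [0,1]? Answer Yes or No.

For any Beta, Var(X) < E[X]·(1−E[X]).
Here μ(1−μ) = 0.3×0.7 = 0.21, and 0.347 ≥ 0.21.

No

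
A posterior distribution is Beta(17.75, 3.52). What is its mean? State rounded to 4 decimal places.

The Beta mean is α/(α+β) = 17.75/(17.75+3.52) = 0.8345.

0.8345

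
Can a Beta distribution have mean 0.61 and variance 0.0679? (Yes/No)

Yes

For any Beta, Var(X) < E[X]·(1−E[X]).
Here μ(1−μ) = 0.61×0.39 = 0.2379, and 0.0679 < 0.2379.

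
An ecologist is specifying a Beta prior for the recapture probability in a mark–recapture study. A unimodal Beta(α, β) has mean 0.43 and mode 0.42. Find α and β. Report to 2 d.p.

α = 6.88, β = 9.12

With s = α+β: μ = α/s and mode = (α−1)/(s−2). Eliminating α = μs,
μs − 1 = m(s−2) ⇒ s(μ−m) = 1−2m ⇒ s = 0.16/0.01 = 16.0000.
So α = μs = 6.88, β = (1−μ)s = 9.12.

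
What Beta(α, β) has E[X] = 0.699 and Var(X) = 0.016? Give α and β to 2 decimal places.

α = 8.49, β = 3.66

By moment matching, α+β = μ(1−μ)/σ² − 1 = (0.699·0.301)/0.016 − 1 = 13.1499 − 1 = 12.1499.
Since α/(α+β) = μ, α = 0.699·12.1499 = 8.49 and β = 0.301·12.1499 = 3.66.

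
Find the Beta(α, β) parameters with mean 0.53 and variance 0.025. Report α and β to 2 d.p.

Write ν = α+β; then α = μν and Var = μ(1−μ)/(ν+1).
ν = μ(1−μ)/Var − 1 = 0.2491/0.025 − 1 = 8.9640.
α = 0.53·8.9640 = 4.75, β = 0.47·8.9640 = 4.21.

α = 4.75, β = 4.21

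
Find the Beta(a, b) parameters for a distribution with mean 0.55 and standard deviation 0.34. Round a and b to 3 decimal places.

a = 0.628, b = 0.513

First σ² = 0.1156. Setting a = μn, b = (1−μ)n with n = a+b,
μ(1−μ)/(n+1) = 0.1156 ⇒ n+1 = 0.2475/0.1156 = 2.1410 ⇒ n = 1.1410.
Hence a = 0.55×1.1410 = 0.628, b = 0.45×1.1410 = 0.513.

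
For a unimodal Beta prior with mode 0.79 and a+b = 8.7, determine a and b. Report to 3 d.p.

a = 6.293, b = 2.407

For a,b>1 the mode is (a−1)/(a+b−2), so a = mode·(κ−2)+1 = 0.79×6.7+1 = 6.293.
And b = (1−mode)·(κ−2)+1 = 0.21×6.7+1 = 2.407.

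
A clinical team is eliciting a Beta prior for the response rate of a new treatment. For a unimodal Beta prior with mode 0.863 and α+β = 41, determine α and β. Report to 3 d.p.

Since the density peak of Beta(α,β) is at (α−1)/(α+β−2),
α = 1 + 0.863(41−2) = 34.657 and β = 41 − 34.657 = 6.343.

α = 34.657, β = 6.343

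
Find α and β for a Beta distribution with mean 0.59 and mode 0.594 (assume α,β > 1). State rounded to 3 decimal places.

With s = α+β: μ = α/s and mode = (α−1)/(s−2). Eliminating α = μs,
μs − 1 = m(s−2) ⇒ s(μ−m) = 1−2m ⇒ s = -0.188/-0.004 = 47.0000.
So α = μs = 27.730, β = (1−μ)s = 19.270.

α = 27.730, β = 19.270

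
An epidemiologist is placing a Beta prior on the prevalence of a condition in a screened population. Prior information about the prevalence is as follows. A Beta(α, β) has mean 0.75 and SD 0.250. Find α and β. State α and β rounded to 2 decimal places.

α = 1.50, β = 0.50

σ² = 0.250² = 0.062500.
With s = α+β, Var = μ(1−μ)/(s+1), so s+1 = (0.75×0.25)/0.062500 = 3.0000 and s = 2.0000.
α = μs = 1.50, β = (1−μ)s = 0.50.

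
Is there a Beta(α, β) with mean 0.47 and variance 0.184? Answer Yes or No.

Yes

The Beta variance bound is σ² < μ(1−μ).
Here μ(1−μ) = 0.47×0.53 = 0.2491, and 0.184 < 0.2491.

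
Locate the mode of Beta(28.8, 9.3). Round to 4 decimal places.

0.7701

With α,β > 1, mode = (α−1)/(α+β−2) = 27.8/36.1 = 0.7701.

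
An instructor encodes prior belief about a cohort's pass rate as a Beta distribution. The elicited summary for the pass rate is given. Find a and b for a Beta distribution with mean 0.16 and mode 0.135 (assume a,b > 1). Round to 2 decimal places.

With s = a+b: μ = a/s and mode = (a−1)/(s−2). Eliminating a = μs,
μs − 1 = m(s−2) ⇒ s(μ−m) = 1−2m ⇒ s = 0.730/0.025 = 29.2000.
So a = μs = 4.67, b = (1−μ)s = 24.53.

a = 4.67, b = 24.53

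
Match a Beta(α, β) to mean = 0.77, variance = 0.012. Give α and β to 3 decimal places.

α = 10.594, β = 3.164

By moment matching, α+β = μ(1−μ)/σ² − 1 = (0.77·0.23)/0.012 − 1 = 14.7583 − 1 = 13.7583.
Since α/(α+β) = μ, α = 0.77·13.7583 = 10.594 and β = 0.23·13.7583 = 3.164.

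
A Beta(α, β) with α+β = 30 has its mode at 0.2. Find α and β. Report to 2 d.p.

α = 6.60, β = 23.40

Mode = (α−1)/(κ−2) with κ = α+β, so α−1 = 0.2·28 = 5.60.
α = 6.60; β = κ − α = 23.40.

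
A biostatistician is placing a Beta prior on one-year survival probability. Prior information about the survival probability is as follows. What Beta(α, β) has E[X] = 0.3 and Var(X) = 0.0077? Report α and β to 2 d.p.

α = 7.88, β = 18.39

By moment matching, α+β = μ(1−μ)/σ² − 1 = (0.3·0.7)/0.0077 − 1 = 27.2727 − 1 = 26.2727.
Since α/(α+β) = μ, α = 0.3·26.2727 = 7.88 and β = 0.7·26.2727 = 18.39.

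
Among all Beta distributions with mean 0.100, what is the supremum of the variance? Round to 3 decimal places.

0.090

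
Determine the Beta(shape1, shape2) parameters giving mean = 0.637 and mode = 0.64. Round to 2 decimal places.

shape1 = 59.45, shape2 = 33.88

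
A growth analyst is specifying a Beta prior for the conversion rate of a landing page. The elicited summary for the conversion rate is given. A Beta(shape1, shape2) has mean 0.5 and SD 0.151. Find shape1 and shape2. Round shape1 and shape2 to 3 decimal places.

shape1 = 4.982, shape2 = 4.982

Variance = 0.151² = 0.022801. The moment-matching identity shape1+shape2 = μ(1−μ)/Var − 1 gives
shape1+shape2 = 0.25/0.022801 − 1 = 9.9644, so shape1 = μ·9.9644 = 4.982 and shape2 = (1−μ)·9.9644 = 4.982.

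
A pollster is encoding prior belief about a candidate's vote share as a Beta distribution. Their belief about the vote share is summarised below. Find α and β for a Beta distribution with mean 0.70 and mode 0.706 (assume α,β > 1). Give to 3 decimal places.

With s = α+β: μ = α/s and mode = (α−1)/(s−2). Eliminating α = μs,
μs − 1 = m(s−2) ⇒ s(μ−m) = 1−2m ⇒ s = -0.412/-0.006 = 68.6667.
So α = μs = 48.067, β = (1−μ)s = 20.600.

α = 48.067, β = 20.600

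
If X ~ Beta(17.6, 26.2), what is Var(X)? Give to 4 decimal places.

α+β = 43.8 and αβ = 461.12, so Var = αβ/[(α+β)²(α+β+1)] = 461.12/85946.112 = 0.0054.

0.0054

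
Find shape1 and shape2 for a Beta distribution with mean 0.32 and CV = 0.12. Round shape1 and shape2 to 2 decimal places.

shape1 = 46.90, shape2 = 99.67

σ = CV·μ = 0.12×0.32 = 0.03840, so σ² = 0.001475.
s+1 = μ(1−μ)/σ² = 0.2176/0.001475 = 147.5694, so s = shape1+shape2 = 146.5694.
shape1 = μs = 46.90, shape2 = (1−μ)s = 99.67.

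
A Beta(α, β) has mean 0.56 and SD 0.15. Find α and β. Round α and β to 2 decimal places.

First σ² = 0.0225. Setting α = μn, β = (1−μ)n with n = α+β,
μ(1−μ)/(n+1) = 0.0225 ⇒ n+1 = 0.2464/0.0225 = 10.9511 ⇒ n = 9.9511.
Hence α = 0.56×9.9511 = 5.57, β = 0.44×9.9511 = 4.38.

α = 5.57, β = 4.38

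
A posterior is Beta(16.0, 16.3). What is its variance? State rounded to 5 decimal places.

0.00751

μ = 16.0/32.3 = 0.495356; Var = μ(1−μ)/(α+β+1) = 0.2499784/33.3 = 0.00751.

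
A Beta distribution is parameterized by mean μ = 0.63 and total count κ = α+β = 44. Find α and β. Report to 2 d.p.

Split κ in proportion μ : (1−μ): α = 0.63·44 = 27.72, β = 44 − 27.72 = 16.28.

α = 27.72, β = 16.28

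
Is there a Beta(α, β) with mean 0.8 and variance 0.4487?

No

A Beta with mean μ has variance μ(1−μ)/(α+β+1) < μ(1−μ).
Here μ(1−μ) = 0.8×0.2 = 0.16, and 0.4487 ≥ 0.16.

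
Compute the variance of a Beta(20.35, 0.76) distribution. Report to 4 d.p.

μ = 20.35/21.11 = 0.963998; Var = μ(1−μ)/(α+β+1) = 0.0347058/22.11 = 0.0016.

0.0016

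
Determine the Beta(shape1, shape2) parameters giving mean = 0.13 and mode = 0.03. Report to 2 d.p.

shape1 = 1.22, shape2 = 8.18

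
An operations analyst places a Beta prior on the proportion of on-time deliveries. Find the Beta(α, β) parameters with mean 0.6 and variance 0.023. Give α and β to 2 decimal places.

α = 5.66, β = 3.77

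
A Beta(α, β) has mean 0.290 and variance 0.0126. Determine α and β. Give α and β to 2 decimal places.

α = 4.45, β = 10.89

Write ν = α+β; then α = μν and Var = μ(1−μ)/(ν+1).
ν = μ(1−μ)/Var − 1 = 0.205900/0.0126 − 1 = 15.3413.
α = 0.290·15.3413 = 4.45, β = 0.710·15.3413 = 10.89.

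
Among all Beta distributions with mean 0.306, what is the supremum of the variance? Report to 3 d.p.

For fixed mean μ the Beta variance is μ(1−μ)/(α+β+1), increasing as α+β decreases.
Its least upper bound (not attained) is μ(1−μ) = 0.306·0.694 = 0.212.

0.212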